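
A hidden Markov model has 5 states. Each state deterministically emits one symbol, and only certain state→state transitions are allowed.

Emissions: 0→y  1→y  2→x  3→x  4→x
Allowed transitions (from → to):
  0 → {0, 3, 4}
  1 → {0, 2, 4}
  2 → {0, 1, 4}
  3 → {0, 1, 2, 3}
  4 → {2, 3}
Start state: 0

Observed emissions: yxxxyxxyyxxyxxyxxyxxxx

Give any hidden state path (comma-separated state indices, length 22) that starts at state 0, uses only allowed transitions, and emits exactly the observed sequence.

  pos 0: y in {0,1}, choose 0; start
  pos 1: x in {2,3,4}, choose 3; 0->3 ok
  pos 2: x in {2,3,4}, choose 3; 3->3 ok
  pos 3: x in {2,3,4}, choose 2; 3->2 ok
  pos 4: y in {0,1}, choose 0; 2->0 ok
  pos 5: x in {2,3,4}, choose 3; 0->3 ok
  pos 6: x in {2,3,4}, choose 2; 3->2 ok
  pos 7: y in {0,1}, choose 0; 2->0 ok
  pos 8: y in {0,1}, choose 0; 0->0 ok
  pos 9: x in {2,3,4}, choose 3; 0->3 ok
  pos 10: x in {2,3,4}, choose 2; 3->2 ok
  pos 11: y in {0,1}, choose 1; 2->1 ok
  pos 12: x in {2,3,4}, choose 4; 1->4 ok
  pos 13: x in {2,3,4}, choose 2; 4->2 ok
  pos 14: y in {0,1}, choose 0; 2->0 ok
  pos 15: x in {2,3,4}, choose 4; 0->4 ok
  pos 16: x in {2,3,4}, choose 2; 4->2 ok
  pos 17: y in {0,1}, choose 1; 2->1 ok
  pos 18: x in {2,3,4}, choose 4; 1->4 ok
  pos 19: x in {2,3,4}, choose 2; 4->2 ok
  pos 20: x in {2,3,4}, choose 4; 2->4 ok
  pos 21: x in {2,3,4}, choose 2; 4->2 ok

0,3,3,2,0,3,2,0,0,3,2,1,4,2,0,4,2,1,4,2,4,2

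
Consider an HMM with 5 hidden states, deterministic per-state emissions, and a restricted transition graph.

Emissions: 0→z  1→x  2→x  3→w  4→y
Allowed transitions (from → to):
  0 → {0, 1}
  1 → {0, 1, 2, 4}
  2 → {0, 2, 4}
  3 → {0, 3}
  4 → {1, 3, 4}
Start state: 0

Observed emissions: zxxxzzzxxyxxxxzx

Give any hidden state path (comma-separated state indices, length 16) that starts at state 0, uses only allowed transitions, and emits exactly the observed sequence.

  0: obs=z cand={0} pick 0 [start]
  1: obs=x cand={1,2} pick 1 [0->1 ok]
  2: obs=x cand={1,2} pick 1 [1->1 ok]
  3: obs=x cand={1,2} pick 2 [1->2 ok]
  4: obs=z cand={0} pick 0 [2->0 ok]
  5: obs=z cand={0} pick 0 [0->0 ok]
  6: obs=z cand={0} pick 0 [0->0 ok]
  7: obs=x cand={1,2} pick 1 [0->1 ok]
  8: obs=x cand={1,2} pick 2 [1->2 ok]
  9: obs=y cand={4} pick 4 [2->4 ok]
  10: obs=x cand={1,2} pick 1 [4->1 ok]
  11: obs=x cand={1,2} pick 1 [1->1 ok]
  12: obs=x cand={1,2} pick 1 [1->1 ok]
  13: obs=x cand={1,2} pick 1 [1->1 ok]
  14: obs=z cand={0} pick 0 [1->0 ok]
  15: obs=x cand={1,2} pick 1 [0->1 ok]

0,1,1,2,0,0,0,1,2,4,1,1,1,1,0,1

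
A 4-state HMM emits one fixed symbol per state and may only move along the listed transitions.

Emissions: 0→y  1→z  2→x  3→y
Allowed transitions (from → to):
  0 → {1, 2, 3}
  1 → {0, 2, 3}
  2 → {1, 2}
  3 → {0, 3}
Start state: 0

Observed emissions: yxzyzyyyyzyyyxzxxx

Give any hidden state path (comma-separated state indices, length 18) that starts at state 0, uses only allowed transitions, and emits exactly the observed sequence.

0,2,1,0,1,3,3,3,0,1,3,3,0,2,1,2,2,2

  0: obs=y cand={0,3} pick 0 [start]
  1: obs=x cand={2} pick 2 [0->2 ok]
  2: obs=z cand={1} pick 1 [2->1 ok]
  3: obs=y cand={0,3} pick 0 [1->0 ok]
  4: obs=z cand={1} pick 1 [0->1 ok]
  5: obs=y cand={0,3} pick 3 [1->3 ok]
  6: obs=y cand={0,3} pick 3 [3->3 ok]
  7: obs=y cand={0,3} pick 3 [3->3 ok]
  8: obs=y cand={0,3} pick 0 [3->0 ok]
  9: obs=z cand={1} pick 1 [0->1 ok]
  10: obs=y cand={0,3} pick 3 [1->3 ok]
  11: obs=y cand={0,3} pick 3 [3->3 ok]
  12: obs=y cand={0,3} pick 0 [3->0 ok]
  13: obs=x cand={2} pick 2 [0->2 ok]
  14: obs=z cand={1} pick 1 [2->1 ok]
  15: obs=x cand={2} pick 2 [1->2 ok]
  16: obs=x cand={2} pick 2 [2->2 ok]
  17: obs=x cand={2} pick 2 [2->2 ok]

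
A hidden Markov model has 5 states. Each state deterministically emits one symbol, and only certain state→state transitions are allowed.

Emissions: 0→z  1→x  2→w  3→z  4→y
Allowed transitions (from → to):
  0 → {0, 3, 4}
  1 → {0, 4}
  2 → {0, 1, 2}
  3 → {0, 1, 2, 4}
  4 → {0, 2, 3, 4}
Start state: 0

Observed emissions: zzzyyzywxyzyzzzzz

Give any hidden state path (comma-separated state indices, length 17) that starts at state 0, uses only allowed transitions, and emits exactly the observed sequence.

0,3,0,4,4,0,4,2,1,4,3,4,0,0,0,0,0

  pos 0: z in {0,3}, choose 0; start
  pos 1: z in {0,3}, choose 3; 0->3 ok
  pos 2: z in {0,3}, choose 0; 3->0 ok
  pos 3: y in {4}, choose 4; 0->4 ok
  pos 4: y in {4}, choose 4; 4->4 ok
  pos 5: z in {0,3}, choose 0; 4->0 ok
  pos 6: y in {4}, choose 4; 0->4 ok
  pos 7: w in {2}, choose 2; 4->2 ok
  pos 8: x in {1}, choose 1; 2->1 ok
  pos 9: y in {4}, choose 4; 1->4 ok
  pos 10: z in {0,3}, choose 3; 4->3 ok
  pos 11: y in {4}, choose 4; 3->4 ok
  pos 12: z in {0,3}, choose 0; 4->0 ok
  pos 13: z in {0,3}, choose 0; 0->0 ok
  pos 14: z in {0,3}, choose 0; 0->0 ok
  pos 15: z in {0,3}, choose 0; 0->0 ok
  pos 16: z in {0,3}, choose 0; 0->0 ok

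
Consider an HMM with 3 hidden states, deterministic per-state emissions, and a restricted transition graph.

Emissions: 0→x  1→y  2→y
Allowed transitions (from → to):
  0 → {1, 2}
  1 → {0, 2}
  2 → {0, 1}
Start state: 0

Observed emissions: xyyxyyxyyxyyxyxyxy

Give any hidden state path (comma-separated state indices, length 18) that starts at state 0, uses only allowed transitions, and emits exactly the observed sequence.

0,2,1,0,2,1,0,2,1,0,1,2,0,2,0,2,0,2

  [0] x  {0}  => 0  start
  [1] y  {1,2}  => 2  0->2 ok
  [2] y  {1,2}  => 1  2->1 ok
  [3] x  {0}  => 0  1->0 ok
  [4] y  {1,2}  => 2  0->2 ok
  [5] y  {1,2}  => 1  2->1 ok
  [6] x  {0}  => 0  1->0 ok
  [7] y  {1,2}  => 2  0->2 ok
  [8] y  {1,2}  => 1  2->1 ok
  [9] x  {0}  => 0  1->0 ok
  [10] y  {1,2}  => 1  0->1 ok
  [11] y  {1,2}  => 2  1->2 ok
  [12] x  {0}  => 0  2->0 ok
  [13] y  {1,2}  => 2  0->2 ok
  [14] x  {0}  => 0  2->0 ok
  [15] y  {1,2}  => 2  0->2 ok
  [16] x  {0}  => 0  2->0 ok
  [17] y  {1,2}  => 2  0->2 ok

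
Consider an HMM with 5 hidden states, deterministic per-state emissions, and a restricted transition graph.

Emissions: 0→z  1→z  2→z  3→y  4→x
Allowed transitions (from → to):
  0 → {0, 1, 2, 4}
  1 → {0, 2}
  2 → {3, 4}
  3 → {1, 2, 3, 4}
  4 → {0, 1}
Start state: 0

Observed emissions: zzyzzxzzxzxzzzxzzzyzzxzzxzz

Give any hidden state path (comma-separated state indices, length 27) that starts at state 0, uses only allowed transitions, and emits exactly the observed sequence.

  0: obs=z cand={0,1,2} pick 0 [start]
  1: obs=z cand={0,1,2} pick 2 [0->2 ok]
  2: obs=y cand={3} pick 3 [2->3 ok]
  3: obs=z cand={0,1,2} pick 1 [3->1 ok]
  4: obs=z cand={0,1,2} pick 2 [1->2 ok]
  5: obs=x cand={4} pick 4 [2->4 ok]
  6: obs=z cand={0,1,2} pick 1 [4->1 ok]
  7: obs=z cand={0,1,2} pick 2 [1->2 ok]
  8: obs=x cand={4} pick 4 [2->4 ok]
  9: obs=z cand={0,1,2} pick 0 [4->0 ok]
  10: obs=x cand={4} pick 4 [0->4 ok]
  11: obs=z cand={0,1,2} pick 0 [4->0 ok]
  12: obs=z cand={0,1,2} pick 0 [0->0 ok]
  13: obs=z cand={0,1,2} pick 2 [0->2 ok]
  14: obs=x cand={4} pick 4 [2->4 ok]
  15: obs=z cand={0,1,2} pick 0 [4->0 ok]
  16: obs=z cand={0,1,2} pick 1 [0->1 ok]
  17: obs=z cand={0,1,2} pick 2 [1->2 ok]
  18: obs=y cand={3} pick 3 [2->3 ok]
  19: obs=z cand={0,1,2} pick 1 [3->1 ok]
  20: obs=z cand={0,1,2} pick 2 [1->2 ok]
  21: obs=x cand={4} pick 4 [2->4 ok]
  22: obs=z cand={0,1,2} pick 1 [4->1 ok]
  23: obs=z cand={0,1,2} pick 2 [1->2 ok]
  24: obs=x cand={4} pick 4 [2->4 ok]
  25: obs=z cand={0,1,2} pick 0 [4->0 ok]
  26: obs=z cand={0,1,2} pick 1 [0->1 ok]

0,2,3,1,2,4,1,2,4,0,4,0,0,2,4,0,1,2,3,1,2,4,1,2,4,0,1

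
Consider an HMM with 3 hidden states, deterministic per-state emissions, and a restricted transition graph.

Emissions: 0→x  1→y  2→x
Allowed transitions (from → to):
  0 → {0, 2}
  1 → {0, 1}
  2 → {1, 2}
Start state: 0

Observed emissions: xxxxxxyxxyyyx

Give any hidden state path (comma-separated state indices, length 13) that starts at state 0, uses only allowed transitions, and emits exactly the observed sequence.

  0: obs=x cand={0,2} pick 0 [start]
  1: obs=x cand={0,2} pick 0 [0->0 ok]
  2: obs=x cand={0,2} pick 0 [0->0 ok]
  3: obs=x cand={0,2} pick 2 [0->2 ok]
  4: obs=x cand={0,2} pick 2 [2->2 ok]
  5: obs=x cand={0,2} pick 2 [2->2 ok]
  6: obs=y cand={1} pick 1 [2->1 ok]
  7: obs=x cand={0,2} pick 0 [1->0 ok]
  8: obs=x cand={0,2} pick 2 [0->2 ok]
  9: obs=y cand={1} pick 1 [2->1 ok]
  10: obs=y cand={1} pick 1 [1->1 ok]
  11: obs=y cand={1} pick 1 [1->1 ok]
  12: obs=x cand={0,2} pick 0 [1->0 ok]

0,0,0,2,2,2,1,0,2,1,1,1,0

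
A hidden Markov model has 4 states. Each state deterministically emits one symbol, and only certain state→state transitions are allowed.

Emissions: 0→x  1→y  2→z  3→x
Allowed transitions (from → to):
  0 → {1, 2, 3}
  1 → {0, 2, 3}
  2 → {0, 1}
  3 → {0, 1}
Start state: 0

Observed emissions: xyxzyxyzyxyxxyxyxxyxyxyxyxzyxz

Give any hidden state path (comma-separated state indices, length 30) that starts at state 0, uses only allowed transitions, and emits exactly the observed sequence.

  t0 'x' -> {0,3}, take 0 (start)
  t1 'y' -> {1}, take 1 (0->1 ok)
  t2 'x' -> {0,3}, take 0 (1->0 ok)
  t3 'z' -> {2}, take 2 (0->2 ok)
  t4 'y' -> {1}, take 1 (2->1 ok)
  t5 'x' -> {0,3}, take 3 (1->3 ok)
  t6 'y' -> {1}, take 1 (3->1 ok)
  t7 'z' -> {2}, take 2 (1->2 ok)
  t8 'y' -> {1}, take 1 (2->1 ok)
  t9 'x' -> {0,3}, take 3 (1->3 ok)
  t10 'y' -> {1}, take 1 (3->1 ok)
  t11 'x' -> {0,3}, take 3 (1->3 ok)
  t12 'x' -> {0,3}, take 0 (3->0 ok)
  t13 'y' -> {1}, take 1 (0->1 ok)
  t14 'x' -> {0,3}, take 3 (1->3 ok)
  t15 'y' -> {1}, take 1 (3->1 ok)
  t16 'x' -> {0,3}, take 0 (1->0 ok)
  t17 'x' -> {0,3}, take 3 (0->3 ok)
  t18 'y' -> {1}, take 1 (3->1 ok)
  t19 'x' -> {0,3}, take 3 (1->3 ok)
  t20 'y' -> {1}, take 1 (3->1 ok)
  t21 'x' -> {0,3}, take 3 (1->3 ok)
  t22 'y' -> {1}, take 1 (3->1 ok)
  t23 'x' -> {0,3}, take 0 (1->0 ok)
  t24 'y' -> {1}, take 1 (0->1 ok)
  t25 'x' -> {0,3}, take 0 (1->0 ok)
  t26 'z' -> {2}, take 2 (0->2 ok)
  t27 'y' -> {1}, take 1 (2->1 ok)
  t28 'x' -> {0,3}, take 0 (1->0 ok)
  t29 'z' -> {2}, take 2 (0->2 ok)

0,1,0,2,1,3,1,2,1,3,1,3,0,1,3,1,0,3,1,3,1,3,1,0,1,0,2,1,0,2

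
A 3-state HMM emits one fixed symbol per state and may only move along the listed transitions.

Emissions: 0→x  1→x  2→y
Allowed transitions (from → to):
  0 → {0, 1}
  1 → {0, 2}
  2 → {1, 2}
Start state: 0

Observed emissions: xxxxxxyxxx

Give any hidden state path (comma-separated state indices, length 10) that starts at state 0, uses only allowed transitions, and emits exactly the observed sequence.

  [0] x  {0,1}  => 0  start
  [1] x  {0,1}  => 1  0->1 ok
  [2] x  {0,1}  => 0  1->0 ok
  [3] x  {0,1}  => 1  0->1 ok
  [4] x  {0,1}  => 0  1->0 ok
  [5] x  {0,1}  => 1  0->1 ok
  [6] y  {2}  => 2  1->2 ok
  [7] x  {0,1}  => 1  2->1 ok
  [8] x  {0,1}  => 0  1->0 ok
  [9] x  {0,1}  => 1  0->1 ok

0,1,0,1,0,1,2,1,0,1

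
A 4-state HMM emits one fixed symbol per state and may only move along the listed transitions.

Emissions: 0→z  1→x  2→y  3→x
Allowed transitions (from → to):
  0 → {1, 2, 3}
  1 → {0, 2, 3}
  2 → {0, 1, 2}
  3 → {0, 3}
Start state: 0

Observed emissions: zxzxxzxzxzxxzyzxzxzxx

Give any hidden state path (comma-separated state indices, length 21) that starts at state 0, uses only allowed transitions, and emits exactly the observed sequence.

0,3,0,1,3,0,3,0,3,0,3,3,0,2,0,1,0,3,0,3,3

  t0 'z' -> {0}, take 0 (start)
  t1 'x' -> {1,3}, take 3 (0->3 ok)
  t2 'z' -> {0}, take 0 (3->0 ok)
  t3 'x' -> {1,3}, take 1 (0->1 ok)
  t4 'x' -> {1,3}, take 3 (1->3 ok)
  t5 'z' -> {0}, take 0 (3->0 ok)
  t6 'x' -> {1,3}, take 3 (0->3 ok)
  t7 'z' -> {0}, take 0 (3->0 ok)
  t8 'x' -> {1,3}, take 3 (0->3 ok)
  t9 'z' -> {0}, take 0 (3->0 ok)
  t10 'x' -> {1,3}, take 3 (0->3 ok)
  t11 'x' -> {1,3}, take 3 (3->3 ok)
  t12 'z' -> {0}, take 0 (3->0 ok)
  t13 'y' -> {2}, take 2 (0->2 ok)
  t14 'z' -> {0}, take 0 (2->0 ok)
  t15 'x' -> {1,3}, take 1 (0->1 ok)
  t16 'z' -> {0}, take 0 (1->0 ok)
  t17 'x' -> {1,3}, take 3 (0->3 ok)
  t18 'z' -> {0}, take 0 (3->0 ok)
  t19 'x' -> {1,3}, take 3 (0->3 ok)
  t20 'x' -> {1,3}, take 3 (3->3 ok)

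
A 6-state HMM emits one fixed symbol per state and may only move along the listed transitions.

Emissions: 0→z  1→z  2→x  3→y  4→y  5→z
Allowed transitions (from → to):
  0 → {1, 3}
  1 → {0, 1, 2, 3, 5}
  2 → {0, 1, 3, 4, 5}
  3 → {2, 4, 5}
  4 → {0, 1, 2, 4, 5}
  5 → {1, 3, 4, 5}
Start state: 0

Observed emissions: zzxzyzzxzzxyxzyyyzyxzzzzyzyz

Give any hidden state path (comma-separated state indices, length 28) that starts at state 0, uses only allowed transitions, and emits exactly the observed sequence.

0,1,2,0,3,5,1,2,0,1,2,3,2,0,3,4,4,1,3,2,0,1,1,5,4,5,3,5

  t0 'z' -> {0,1,5}, take 0 (start)
  t1 'z' -> {0,1,5}, take 1 (0->1 ok)
  t2 'x' -> {2}, take 2 (1->2 ok)
  t3 'z' -> {0,1,5}, take 0 (2->0 ok)
  t4 'y' -> {3,4}, take 3 (0->3 ok)
  t5 'z' -> {0,1,5}, take 5 (3->5 ok)
  t6 'z' -> {0,1,5}, take 1 (5->1 ok)
  t7 'x' -> {2}, take 2 (1->2 ok)
  t8 'z' -> {0,1,5}, take 0 (2->0 ok)
  t9 'z' -> {0,1,5}, take 1 (0->1 ok)
  t10 'x' -> {2}, take 2 (1->2 ok)
  t11 'y' -> {3,4}, take 3 (2->3 ok)
  t12 'x' -> {2}, take 2 (3->2 ok)
  t13 'z' -> {0,1,5}, take 0 (2->0 ok)
  t14 'y' -> {3,4}, take 3 (0->3 ok)
  t15 'y' -> {3,4}, take 4 (3->4 ok)
  t16 'y' -> {3,4}, take 4 (4->4 ok)
  t17 'z' -> {0,1,5}, take 1 (4->1 ok)
  t18 'y' -> {3,4}, take 3 (1->3 ok)
  t19 'x' -> {2}, take 2 (3->2 ok)
  t20 'z' -> {0,1,5}, take 0 (2->0 ok)
  t21 'z' -> {0,1,5}, take 1 (0->1 ok)
  t22 'z' -> {0,1,5}, take 1 (1->1 ok)
  t23 'z' -> {0,1,5}, take 5 (1->5 ok)
  t24 'y' -> {3,4}, take 4 (5->4 ok)
  t25 'z' -> {0,1,5}, take 5 (4->5 ok)
  t26 'y' -> {3,4}, take 3 (5->3 ok)
  t27 'z' -> {0,1,5}, take 5 (3->5 ok)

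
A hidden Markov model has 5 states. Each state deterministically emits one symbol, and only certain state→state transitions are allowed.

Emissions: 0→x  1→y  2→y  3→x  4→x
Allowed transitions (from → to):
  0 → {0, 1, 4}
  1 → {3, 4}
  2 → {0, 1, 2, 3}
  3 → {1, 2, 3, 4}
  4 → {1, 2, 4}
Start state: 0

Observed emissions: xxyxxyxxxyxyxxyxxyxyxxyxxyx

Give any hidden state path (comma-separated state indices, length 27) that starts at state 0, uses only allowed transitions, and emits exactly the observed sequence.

  t0 'x' -> {0,3,4}, take 0 (start)
  t1 'x' -> {0,3,4}, take 0 (0->0 ok)
  t2 'y' -> {1,2}, take 1 (0->1 ok)
  t3 'x' -> {0,3,4}, take 4 (1->4 ok)
  t4 'x' -> {0,3,4}, take 4 (4->4 ok)
  t5 'y' -> {1,2}, take 2 (4->2 ok)
  t6 'x' -> {0,3,4}, take 3 (2->3 ok)
  t7 'x' -> {0,3,4}, take 3 (3->3 ok)
  t8 'x' -> {0,3,4}, take 4 (3->4 ok)
  t9 'y' -> {1,2}, take 1 (4->1 ok)
  t10 'x' -> {0,3,4}, take 3 (1->3 ok)
  t11 'y' -> {1,2}, take 1 (3->1 ok)
  t12 'x' -> {0,3,4}, take 3 (1->3 ok)
  t13 'x' -> {0,3,4}, take 4 (3->4 ok)
  t14 'y' -> {1,2}, take 1 (4->1 ok)
  t15 'x' -> {0,3,4}, take 3 (1->3 ok)
  t16 'x' -> {0,3,4}, take 4 (3->4 ok)
  t17 'y' -> {1,2}, take 2 (4->2 ok)
  t18 'x' -> {0,3,4}, take 3 (2->3 ok)
  t19 'y' -> {1,2}, take 1 (3->1 ok)
  t20 'x' -> {0,3,4}, take 4 (1->4 ok)
  t21 'x' -> {0,3,4}, take 4 (4->4 ok)
  t22 'y' -> {1,2}, take 1 (4->1 ok)
  t23 'x' -> {0,3,4}, take 4 (1->4 ok)
  t24 'x' -> {0,3,4}, take 4 (4->4 ok)
  t25 'y' -> {1,2}, take 1 (4->1 ok)
  t26 'x' -> {0,3,4}, take 3 (1->3 ok)

0,0,1,4,4,2,3,3,4,1,3,1,3,4,1,3,4,2,3,1,4,4,1,4,4,1,3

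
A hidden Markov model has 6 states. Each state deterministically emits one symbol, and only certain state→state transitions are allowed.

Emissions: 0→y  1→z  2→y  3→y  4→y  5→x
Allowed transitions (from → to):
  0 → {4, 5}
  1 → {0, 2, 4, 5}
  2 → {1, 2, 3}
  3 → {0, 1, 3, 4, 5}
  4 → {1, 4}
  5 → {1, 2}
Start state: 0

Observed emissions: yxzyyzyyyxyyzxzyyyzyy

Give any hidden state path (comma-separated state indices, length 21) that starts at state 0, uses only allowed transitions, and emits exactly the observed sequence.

  t0 'y' -> {0,2,3,4}, take 0 (start)
  t1 'x' -> {5}, take 5 (0->5 ok)
  t2 'z' -> {1}, take 1 (5->1 ok)
  t3 'y' -> {0,2,3,4}, take 4 (1->4 ok)
  t4 'y' -> {0,2,3,4}, take 4 (4->4 ok)
  t5 'z' -> {1}, take 1 (4->1 ok)
  t6 'y' -> {0,2,3,4}, take 2 (1->2 ok)
  t7 'y' -> {0,2,3,4}, take 2 (2->2 ok)
  t8 'y' -> {0,2,3,4}, take 3 (2->3 ok)
  t9 'x' -> {5}, take 5 (3->5 ok)
  t10 'y' -> {0,2,3,4}, take 2 (5->2 ok)
  t11 'y' -> {0,2,3,4}, take 3 (2->3 ok)
  t12 'z' -> {1}, take 1 (3->1 ok)
  t13 'x' -> {5}, take 5 (1->5 ok)
  t14 'z' -> {1}, take 1 (5->1 ok)
  t15 'y' -> {0,2,3,4}, take 0 (1->0 ok)
  t16 'y' -> {0,2,3,4}, take 4 (0->4 ok)
  t17 'y' -> {0,2,3,4}, take 4 (4->4 ok)
  t18 'z' -> {1}, take 1 (4->1 ok)
  t19 'y' -> {0,2,3,4}, take 2 (1->2 ok)
  t20 'y' -> {0,2,3,4}, take 3 (2->3 ok)

0,5,1,4,4,1,2,2,3,5,2,3,1,5,1,0,4,4,1,2,3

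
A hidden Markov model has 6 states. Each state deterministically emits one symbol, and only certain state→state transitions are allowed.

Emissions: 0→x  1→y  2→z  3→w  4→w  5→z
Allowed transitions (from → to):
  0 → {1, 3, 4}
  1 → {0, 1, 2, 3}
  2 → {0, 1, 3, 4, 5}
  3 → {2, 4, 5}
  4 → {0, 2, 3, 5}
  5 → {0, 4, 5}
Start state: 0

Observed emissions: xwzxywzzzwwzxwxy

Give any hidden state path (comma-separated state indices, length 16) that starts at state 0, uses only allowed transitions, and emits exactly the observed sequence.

  t0 'x' -> {0}, take 0 (start)
  t1 'w' -> {3,4}, take 3 (0->3 ok)
  t2 'z' -> {2,5}, take 2 (3->2 ok)
  t3 'x' -> {0}, take 0 (2->0 ok)
  t4 'y' -> {1}, take 1 (0->1 ok)
  t5 'w' -> {3,4}, take 3 (1->3 ok)
  t6 'z' -> {2,5}, take 5 (3->5 ok)
  t7 'z' -> {2,5}, take 5 (5->5 ok)
  t8 'z' -> {2,5}, take 5 (5->5 ok)
  t9 'w' -> {3,4}, take 4 (5->4 ok)
  t10 'w' -> {3,4}, take 3 (4->3 ok)
  t11 'z' -> {2,5}, take 2 (3->2 ok)
  t12 'x' -> {0}, take 0 (2->0 ok)
  t13 'w' -> {3,4}, take 4 (0->4 ok)
  t14 'x' -> {0}, take 0 (4->0 ok)
  t15 'y' -> {1}, take 1 (0->1 ok)

0,3,2,0,1,3,5,5,5,4,3,2,0,4,0,1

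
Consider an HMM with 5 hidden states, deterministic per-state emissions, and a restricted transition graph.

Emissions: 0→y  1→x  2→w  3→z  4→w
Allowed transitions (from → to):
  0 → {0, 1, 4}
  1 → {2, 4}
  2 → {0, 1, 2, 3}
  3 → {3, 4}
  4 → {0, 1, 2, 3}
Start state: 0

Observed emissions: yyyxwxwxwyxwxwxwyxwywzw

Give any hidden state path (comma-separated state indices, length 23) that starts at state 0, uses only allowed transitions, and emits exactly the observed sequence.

0,0,0,1,2,1,2,1,2,0,1,4,1,2,1,2,0,1,2,0,4,3,4

  t0 'y' -> {0}, take 0 (start)
  t1 'y' -> {0}, take 0 (0->0 ok)
  t2 'y' -> {0}, take 0 (0->0 ok)
  t3 'x' -> {1}, take 1 (0->1 ok)
  t4 'w' -> {2,4}, take 2 (1->2 ok)
  t5 'x' -> {1}, take 1 (2->1 ok)
  t6 'w' -> {2,4}, take 2 (1->2 ok)
  t7 'x' -> {1}, take 1 (2->1 ok)
  t8 'w' -> {2,4}, take 2 (1->2 ok)
  t9 'y' -> {0}, take 0 (2->0 ok)
  t10 'x' -> {1}, take 1 (0->1 ok)
  t11 'w' -> {2,4}, take 4 (1->4 ok)
  t12 'x' -> {1}, take 1 (4->1 ok)
  t13 'w' -> {2,4}, take 2 (1->2 ok)
  t14 'x' -> {1}, take 1 (2->1 ok)
  t15 'w' -> {2,4}, take 2 (1->2 ok)
  t16 'y' -> {0}, take 0 (2->0 ok)
  t17 'x' -> {1}, take 1 (0->1 ok)
  t18 'w' -> {2,4}, take 2 (1->2 ok)
  t19 'y' -> {0}, take 0 (2->0 ok)
  t20 'w' -> {2,4}, take 4 (0->4 ok)
  t21 'z' -> {3}, take 3 (4->3 ok)
  t22 'w' -> {2,4}, take 4 (3->4 ok)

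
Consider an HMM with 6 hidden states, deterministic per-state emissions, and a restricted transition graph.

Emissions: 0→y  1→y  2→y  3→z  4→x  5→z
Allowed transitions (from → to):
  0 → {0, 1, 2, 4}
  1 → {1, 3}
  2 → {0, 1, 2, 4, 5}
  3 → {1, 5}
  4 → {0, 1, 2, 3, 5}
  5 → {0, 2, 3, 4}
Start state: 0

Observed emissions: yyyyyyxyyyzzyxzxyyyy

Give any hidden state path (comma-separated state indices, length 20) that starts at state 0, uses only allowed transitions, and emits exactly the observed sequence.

  t0 'y' -> {0,1,2}, take 0 (start)
  t1 'y' -> {0,1,2}, take 0 (0->0 ok)
  t2 'y' -> {0,1,2}, take 2 (0->2 ok)
  t3 'y' -> {0,1,2}, take 2 (2->2 ok)
  t4 'y' -> {0,1,2}, take 2 (2->2 ok)
  t5 'y' -> {0,1,2}, take 0 (2->0 ok)
  t6 'x' -> {4}, take 4 (0->4 ok)
  t7 'y' -> {0,1,2}, take 0 (4->0 ok)
  t8 'y' -> {0,1,2}, take 1 (0->1 ok)
  t9 'y' -> {0,1,2}, take 1 (1->1 ok)
  t10 'z' -> {3,5}, take 3 (1->3 ok)
  t11 'z' -> {3,5}, take 5 (3->5 ok)
  t12 'y' -> {0,1,2}, take 2 (5->2 ok)
  t13 'x' -> {4}, take 4 (2->4 ok)
  t14 'z' -> {3,5}, take 5 (4->5 ok)
  t15 'x' -> {4}, take 4 (5->4 ok)
  t16 'y' -> {0,1,2}, take 0 (4->0 ok)
  t17 'y' -> {0,1,2}, take 2 (0->2 ok)
  t18 'y' -> {0,1,2}, take 0 (2->0 ok)
  t19 'y' -> {0,1,2}, take 1 (0->1 ok)

0,0,2,2,2,0,4,0,1,1,3,5,2,4,5,4,0,2,0,1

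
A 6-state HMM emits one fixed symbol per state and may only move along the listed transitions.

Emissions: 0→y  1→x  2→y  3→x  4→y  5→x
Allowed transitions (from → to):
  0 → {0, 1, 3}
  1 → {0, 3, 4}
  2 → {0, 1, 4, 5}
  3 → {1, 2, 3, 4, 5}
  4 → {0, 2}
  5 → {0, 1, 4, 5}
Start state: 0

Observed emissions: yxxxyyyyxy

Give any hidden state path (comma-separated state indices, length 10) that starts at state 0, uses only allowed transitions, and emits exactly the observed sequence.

  [0] y  {0,2,4}  => 0  start
  [1] x  {1,3,5}  => 3  0->3 ok
  [2] x  {1,3,5}  => 5  3->5 ok
  [3] x  {1,3,5}  => 5  5->5 ok
  [4] y  {0,2,4}  => 4  5->4 ok
  [5] y  {0,2,4}  => 2  4->2 ok
  [6] y  {0,2,4}  => 4  2->4 ok
  [7] y  {0,2,4}  => 0  4->0 ok
  [8] x  {1,3,5}  => 1  0->1 ok
  [9] y  {0,2,4}  => 0  1->0 ok

0,3,5,5,4,2,4,0,1,0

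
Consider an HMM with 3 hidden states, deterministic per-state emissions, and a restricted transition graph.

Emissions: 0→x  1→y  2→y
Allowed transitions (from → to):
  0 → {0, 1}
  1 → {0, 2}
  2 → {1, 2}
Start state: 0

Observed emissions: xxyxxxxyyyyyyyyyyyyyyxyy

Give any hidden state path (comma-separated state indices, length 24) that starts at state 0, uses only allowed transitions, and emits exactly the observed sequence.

0,0,1,0,0,0,0,1,2,2,2,2,2,1,2,2,2,2,2,2,1,0,1,2

  [0] x  {0}  => 0  start
  [1] x  {0}  => 0  0->0 ok
  [2] y  {1,2}  => 1  0->1 ok
  [3] x  {0}  => 0  1->0 ok
  [4] x  {0}  => 0  0->0 ok
  [5] x  {0}  => 0  0->0 ok
  [6] x  {0}  => 0  0->0 ok
  [7] y  {1,2}  => 1  0->1 ok
  [8] y  {1,2}  => 2  1->2 ok
  [9] y  {1,2}  => 2  2->2 ok
  [10] y  {1,2}  => 2  2->2 ok
  [11] y  {1,2}  => 2  2->2 ok
  [12] y  {1,2}  => 2  2->2 ok
  [13] y  {1,2}  => 1  2->1 ok
  [14] y  {1,2}  => 2  1->2 ok
  [15] y  {1,2}  => 2  2->2 ok
  [16] y  {1,2}  => 2  2->2 ok
  [17] y  {1,2}  => 2  2->2 ok
  [18] y  {1,2}  => 2  2->2 ok
  [19] y  {1,2}  => 2  2->2 ok
  [20] y  {1,2}  => 1  2->1 ok
  [21] x  {0}  => 0  1->0 ok
  [22] y  {1,2}  => 1  0->1 ok
  [23] y  {1,2}  => 2  1->2 ok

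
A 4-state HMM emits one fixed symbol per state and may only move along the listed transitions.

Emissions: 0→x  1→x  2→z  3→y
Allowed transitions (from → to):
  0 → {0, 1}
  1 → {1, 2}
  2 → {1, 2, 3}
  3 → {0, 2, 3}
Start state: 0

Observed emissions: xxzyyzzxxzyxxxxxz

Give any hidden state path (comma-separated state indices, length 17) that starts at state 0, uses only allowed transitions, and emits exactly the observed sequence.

  [0] x  {0,1}  => 0  start
  [1] x  {0,1}  => 1  0->1 ok
  [2] z  {2}  => 2  1->2 ok
  [3] y  {3}  => 3  2->3 ok
  [4] y  {3}  => 3  3->3 ok
  [5] z  {2}  => 2  3->2 ok
  [6] z  {2}  => 2  2->2 ok
  [7] x  {0,1}  => 1  2->1 ok
  [8] x  {0,1}  => 1  1->1 ok
  [9] z  {2}  => 2  1->2 ok
  [10] y  {3}  => 3  2->3 ok
  [11] x  {0,1}  => 0  3->0 ok
  [12] x  {0,1}  => 0  0->0 ok
  [13] x  {0,1}  => 0  0->0 ok
  [14] x  {0,1}  => 0  0->0 ok
  [15] x  {0,1}  => 1  0->1 ok
  [16] z  {2}  => 2  1->2 ok

0,1,2,3,3,2,2,1,1,2,3,0,0,0,0,1,2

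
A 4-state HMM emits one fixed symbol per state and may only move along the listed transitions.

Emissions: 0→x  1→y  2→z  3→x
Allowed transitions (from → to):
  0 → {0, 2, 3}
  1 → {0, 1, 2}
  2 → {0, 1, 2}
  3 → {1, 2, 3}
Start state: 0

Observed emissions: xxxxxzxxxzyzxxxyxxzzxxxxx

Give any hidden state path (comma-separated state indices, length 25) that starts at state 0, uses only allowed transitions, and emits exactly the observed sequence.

  t0 'x' -> {0,3}, take 0 (start)
  t1 'x' -> {0,3}, take 0 (0->0 ok)
  t2 'x' -> {0,3}, take 3 (0->3 ok)
  t3 'x' -> {0,3}, take 3 (3->3 ok)
  t4 'x' -> {0,3}, take 3 (3->3 ok)
  t5 'z' -> {2}, take 2 (3->2 ok)
  t6 'x' -> {0,3}, take 0 (2->0 ok)
  t7 'x' -> {0,3}, take 0 (0->0 ok)
  t8 'x' -> {0,3}, take 3 (0->3 ok)
  t9 'z' -> {2}, take 2 (3->2 ok)
  t10 'y' -> {1}, take 1 (2->1 ok)
  t11 'z' -> {2}, take 2 (1->2 ok)
  t12 'x' -> {0,3}, take 0 (2->0 ok)
  t13 'x' -> {0,3}, take 3 (0->3 ok)
  t14 'x' -> {0,3}, take 3 (3->3 ok)
  t15 'y' -> {1}, take 1 (3->1 ok)
  t16 'x' -> {0,3}, take 0 (1->0 ok)
  t17 'x' -> {0,3}, take 3 (0->3 ok)
  t18 'z' -> {2}, take 2 (3->2 ok)
  t19 'z' -> {2}, take 2 (2->2 ok)
  t20 'x' -> {0,3}, take 0 (2->0 ok)
  t21 'x' -> {0,3}, take 0 (0->0 ok)
  t22 'x' -> {0,3}, take 0 (0->0 ok)
  t23 'x' -> {0,3}, take 0 (0->0 ok)
  t24 'x' -> {0,3}, take 3 (0->3 ok)

0,0,3,3,3,2,0,0,3,2,1,2,0,3,3,1,0,3,2,2,0,0,0,0,3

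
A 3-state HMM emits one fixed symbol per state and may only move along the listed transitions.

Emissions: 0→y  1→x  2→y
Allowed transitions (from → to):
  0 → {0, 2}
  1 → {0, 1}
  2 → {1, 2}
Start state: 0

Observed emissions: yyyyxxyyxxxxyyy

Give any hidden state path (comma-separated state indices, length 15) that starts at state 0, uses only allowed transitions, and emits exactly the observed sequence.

0,0,2,2,1,1,0,2,1,1,1,1,0,0,2

  pos 0: y in {0,2}, choose 0; start
  pos 1: y in {0,2}, choose 0; 0->0 ok
  pos 2: y in {0,2}, choose 2; 0->2 ok
  pos 3: y in {0,2}, choose 2; 2->2 ok
  pos 4: x in {1}, choose 1; 2->1 ok
  pos 5: x in {1}, choose 1; 1->1 ok
  pos 6: y in {0,2}, choose 0; 1->0 ok
  pos 7: y in {0,2}, choose 2; 0->2 ok
  pos 8: x in {1}, choose 1; 2->1 ok
  pos 9: x in {1}, choose 1; 1->1 ok
  pos 10: x in {1}, choose 1; 1->1 ok
  pos 11: x in {1}, choose 1; 1->1 ok
  pos 12: y in {0,2}, choose 0; 1->0 ok
  pos 13: y in {0,2}, choose 0; 0->0 ok
  pos 14: y in {0,2}, choose 2; 0->2 ok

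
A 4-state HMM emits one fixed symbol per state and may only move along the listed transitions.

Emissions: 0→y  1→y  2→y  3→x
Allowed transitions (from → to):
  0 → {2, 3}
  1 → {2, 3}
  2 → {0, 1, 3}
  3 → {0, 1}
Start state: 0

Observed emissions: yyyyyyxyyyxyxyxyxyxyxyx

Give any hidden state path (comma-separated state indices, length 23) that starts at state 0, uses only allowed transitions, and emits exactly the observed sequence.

  t0 'y' -> {0,1,2}, take 0 (start)
  t1 'y' -> {0,1,2}, take 2 (0->2 ok)
  t2 'y' -> {0,1,2}, take 1 (2->1 ok)
  t3 'y' -> {0,1,2}, take 2 (1->2 ok)
  t4 'y' -> {0,1,2}, take 0 (2->0 ok)
  t5 'y' -> {0,1,2}, take 2 (0->2 ok)
  t6 'x' -> {3}, take 3 (2->3 ok)
  t7 'y' -> {0,1,2}, take 1 (3->1 ok)
  t8 'y' -> {0,1,2}, take 2 (1->2 ok)
  t9 'y' -> {0,1,2}, take 1 (2->1 ok)
  t10 'x' -> {3}, take 3 (1->3 ok)
  t11 'y' -> {0,1,2}, take 0 (3->0 ok)
  t12 'x' -> {3}, take 3 (0->3 ok)
  t13 'y' -> {0,1,2}, take 1 (3->1 ok)
  t14 'x' -> {3}, take 3 (1->3 ok)
  t15 'y' -> {0,1,2}, take 0 (3->0 ok)
  t16 'x' -> {3}, take 3 (0->3 ok)
  t17 'y' -> {0,1,2}, take 1 (3->1 ok)
  t18 'x' -> {3}, take 3 (1->3 ok)
  t19 'y' -> {0,1,2}, take 1 (3->1 ok)
  t20 'x' -> {3}, take 3 (1->3 ok)
  t21 'y' -> {0,1,2}, take 1 (3->1 ok)
  t22 'x' -> {3}, take 3 (1->3 ok)

0,2,1,2,0,2,3,1,2,1,3,0,3,1,3,0,3,1,3,1,3,1,3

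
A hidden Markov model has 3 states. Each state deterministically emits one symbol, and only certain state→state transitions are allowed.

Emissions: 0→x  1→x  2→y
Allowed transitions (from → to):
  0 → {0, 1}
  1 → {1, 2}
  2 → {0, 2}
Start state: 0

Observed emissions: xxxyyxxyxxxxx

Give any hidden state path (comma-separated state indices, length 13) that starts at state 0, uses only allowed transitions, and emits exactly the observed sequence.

0,1,1,2,2,0,1,2,0,0,0,1,1

  pos 0: x in {0,1}, choose 0; start
  pos 1: x in {0,1}, choose 1; 0->1 ok
  pos 2: x in {0,1}, choose 1; 1->1 ok
  pos 3: y in {2}, choose 2; 1->2 ok
  pos 4: y in {2}, choose 2; 2->2 ok
  pos 5: x in {0,1}, choose 0; 2->0 ok
  pos 6: x in {0,1}, choose 1; 0->1 ok
  pos 7: y in {2}, choose 2; 1->2 ok
  pos 8: x in {0,1}, choose 0; 2->0 ok
  pos 9: x in {0,1}, choose 0; 0->0 ok
  pos 10: x in {0,1}, choose 0; 0->0 ok
  pos 11: x in {0,1}, choose 1; 0->1 ok
  pos 12: x in {0,1}, choose 1; 1->1 ok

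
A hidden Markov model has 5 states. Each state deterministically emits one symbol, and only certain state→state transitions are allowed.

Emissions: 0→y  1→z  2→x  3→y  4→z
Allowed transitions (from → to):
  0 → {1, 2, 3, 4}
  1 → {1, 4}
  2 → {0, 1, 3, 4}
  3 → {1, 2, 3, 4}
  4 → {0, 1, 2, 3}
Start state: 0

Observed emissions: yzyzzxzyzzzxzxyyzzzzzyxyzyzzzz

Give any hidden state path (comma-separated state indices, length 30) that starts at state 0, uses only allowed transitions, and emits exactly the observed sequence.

  0: obs=y cand={0,3} pick 0 [start]
  1: obs=z cand={1,4} pick 4 [0->4 ok]
  2: obs=y cand={0,3} pick 0 [4->0 ok]
  3: obs=z cand={1,4} pick 1 [0->1 ok]
  4: obs=z cand={1,4} pick 4 [1->4 ok]
  5: obs=x cand={2} pick 2 [4->2 ok]
  6: obs=z cand={1,4} pick 4 [2->4 ok]
  7: obs=y cand={0,3} pick 3 [4->3 ok]
  8: obs=z cand={1,4} pick 1 [3->1 ok]
  9: obs=z cand={1,4} pick 1 [1->1 ok]
  10: obs=z cand={1,4} pick 4 [1->4 ok]
  11: obs=x cand={2} pick 2 [4->2 ok]
  12: obs=z cand={1,4} pick 4 [2->4 ok]
  13: obs=x cand={2} pick 2 [4->2 ok]
  14: obs=y cand={0,3} pick 0 [2->0 ok]
  15: obs=y cand={0,3} pick 3 [0->3 ok]
  16: obs=z cand={1,4} pick 1 [3->1 ok]
  17: obs=z cand={1,4} pick 4 [1->4 ok]
  18: obs=z cand={1,4} pick 1 [4->1 ok]
  19: obs=z cand={1,4} pick 1 [1->1 ok]
  20: obs=z cand={1,4} pick 4 [1->4 ok]
  21: obs=y cand={0,3} pick 0 [4->0 ok]
  22: obs=x cand={2} pick 2 [0->2 ok]
  23: obs=y cand={0,3} pick 3 [2->3 ok]
  24: obs=z cand={1,4} pick 4 [3->4 ok]
  25: obs=y cand={0,3} pick 0 [4->0 ok]
  26: obs=z cand={1,4} pick 1 [0->1 ok]
  27: obs=z cand={1,4} pick 1 [1->1 ok]
  28: obs=z cand={1,4} pick 1 [1->1 ok]
  29: obs=z cand={1,4} pick 1 [1->1 ok]

0,4,0,1,4,2,4,3,1,1,4,2,4,2,0,3,1,4,1,1,4,0,2,3,4,0,1,1,1,1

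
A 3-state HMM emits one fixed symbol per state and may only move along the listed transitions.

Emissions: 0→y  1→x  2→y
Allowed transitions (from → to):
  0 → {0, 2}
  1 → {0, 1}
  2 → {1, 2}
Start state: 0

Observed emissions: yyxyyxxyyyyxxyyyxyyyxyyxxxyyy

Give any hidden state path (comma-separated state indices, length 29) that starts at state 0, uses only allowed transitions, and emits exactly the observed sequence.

0,2,1,0,2,1,1,0,2,2,2,1,1,0,2,2,1,0,0,2,1,0,2,1,1,1,0,0,2

  [0] y  {0,2}  => 0  start
  [1] y  {0,2}  => 2  0->2 ok
  [2] x  {1}  => 1  2->1 ok
  [3] y  {0,2}  => 0  1->0 ok
  [4] y  {0,2}  => 2  0->2 ok
  [5] x  {1}  => 1  2->1 ok
  [6] x  {1}  => 1  1->1 ok
  [7] y  {0,2}  => 0  1->0 ok
  [8] y  {0,2}  => 2  0->2 ok
  [9] y  {0,2}  => 2  2->2 ok
  [10] y  {0,2}  => 2  2->2 ok
  [11] x  {1}  => 1  2->1 ok
  [12] x  {1}  => 1  1->1 ok
  [13] y  {0,2}  => 0  1->0 ok
  [14] y  {0,2}  => 2  0->2 ok
  [15] y  {0,2}  => 2  2->2 ok
  [16] x  {1}  => 1  2->1 ok
  [17] y  {0,2}  => 0  1->0 ok
  [18] y  {0,2}  => 0  0->0 ok
  [19] y  {0,2}  => 2  0->2 ok
  [20] x  {1}  => 1  2->1 ok
  [21] y  {0,2}  => 0  1->0 ok
  [22] y  {0,2}  => 2  0->2 ok
  [23] x  {1}  => 1  2->1 ok
  [24] x  {1}  => 1  1->1 ok
  [25] x  {1}  => 1  1->1 ok
  [26] y  {0,2}  => 0  1->0 ok
  [27] y  {0,2}  => 0  0->0 ok
  [28] y  {0,2}  => 2  0->2 ok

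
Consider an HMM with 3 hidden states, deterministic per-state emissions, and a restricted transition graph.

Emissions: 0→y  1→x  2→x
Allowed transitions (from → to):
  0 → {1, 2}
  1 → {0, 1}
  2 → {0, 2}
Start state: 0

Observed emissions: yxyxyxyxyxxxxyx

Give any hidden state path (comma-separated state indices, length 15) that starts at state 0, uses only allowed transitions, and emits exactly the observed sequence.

0,1,0,2,0,1,0,2,0,2,2,2,2,0,1

  pos 0: y in {0}, choose 0; start
  pos 1: x in {1,2}, choose 1; 0->1 ok
  pos 2: y in {0}, choose 0; 1->0 ok
  pos 3: x in {1,2}, choose 2; 0->2 ok
  pos 4: y in {0}, choose 0; 2->0 ok
  pos 5: x in {1,2}, choose 1; 0->1 ok
  pos 6: y in {0}, choose 0; 1->0 ok
  pos 7: x in {1,2}, choose 2; 0->2 ok
  pos 8: y in {0}, choose 0; 2->0 ok
  pos 9: x in {1,2}, choose 2; 0->2 ok
  pos 10: x in {1,2}, choose 2; 2->2 ok
  pos 11: x in {1,2}, choose 2; 2->2 ok
  pos 12: x in {1,2}, choose 2; 2->2 ok
  pos 13: y in {0}, choose 0; 2->0 ok
  pos 14: x in {1,2}, choose 1; 0->1 ok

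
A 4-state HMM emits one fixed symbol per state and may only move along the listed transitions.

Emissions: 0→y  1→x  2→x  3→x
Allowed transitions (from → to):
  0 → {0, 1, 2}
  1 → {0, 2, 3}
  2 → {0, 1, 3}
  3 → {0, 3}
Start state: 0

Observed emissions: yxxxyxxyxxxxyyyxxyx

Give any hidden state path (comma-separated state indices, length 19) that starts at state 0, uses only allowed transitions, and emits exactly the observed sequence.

0,1,2,1,0,2,3,0,1,3,3,3,0,0,0,1,3,0,1

  0: obs=y cand={0} pick 0 [start]
  1: obs=x cand={1,2,3} pick 1 [0->1 ok]
  2: obs=x cand={1,2,3} pick 2 [1->2 ok]
  3: obs=x cand={1,2,3} pick 1 [2->1 ok]
  4: obs=y cand={0} pick 0 [1->0 ok]
  5: obs=x cand={1,2,3} pick 2 [0->2 ok]
  6: obs=x cand={1,2,3} pick 3 [2->3 ok]
  7: obs=y cand={0} pick 0 [3->0 ok]
  8: obs=x cand={1,2,3} pick 1 [0->1 ok]
  9: obs=x cand={1,2,3} pick 3 [1->3 ok]
  10: obs=x cand={1,2,3} pick 3 [3->3 ok]
  11: obs=x cand={1,2,3} pick 3 [3->3 ok]
  12: obs=y cand={0} pick 0 [3->0 ok]
  13: obs=y cand={0} pick 0 [0->0 ok]
  14: obs=y cand={0} pick 0 [0->0 ok]
  15: obs=x cand={1,2,3} pick 1 [0->1 ok]
  16: obs=x cand={1,2,3} pick 3 [1->3 ok]
  17: obs=y cand={0} pick 0 [3->0 ok]
  18: obs=x cand={1,2,3} pick 1 [0->1 ok]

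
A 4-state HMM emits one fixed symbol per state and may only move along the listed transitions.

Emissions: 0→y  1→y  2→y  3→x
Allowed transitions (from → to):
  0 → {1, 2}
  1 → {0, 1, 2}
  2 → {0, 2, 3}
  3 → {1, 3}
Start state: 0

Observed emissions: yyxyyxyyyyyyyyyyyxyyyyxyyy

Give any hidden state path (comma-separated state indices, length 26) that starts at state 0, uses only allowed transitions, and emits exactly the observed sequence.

  pos 0: y in {0,1,2}, choose 0; start
  pos 1: y in {0,1,2}, choose 2; 0->2 ok
  pos 2: x in {3}, choose 3; 2->3 ok
  pos 3: y in {0,1,2}, choose 1; 3->1 ok
  pos 4: y in {0,1,2}, choose 2; 1->2 ok
  pos 5: x in {3}, choose 3; 2->3 ok
  pos 6: y in {0,1,2}, choose 1; 3->1 ok
  pos 7: y in {0,1,2}, choose 2; 1->2 ok
  pos 8: y in {0,1,2}, choose 0; 2->0 ok
  pos 9: y in {0,1,2}, choose 1; 0->1 ok
  pos 10: y in {0,1,2}, choose 0; 1->0 ok
  pos 11: y in {0,1,2}, choose 1; 0->1 ok
  pos 12: y in {0,1,2}, choose 1; 1->1 ok
  pos 13: y in {0,1,2}, choose 0; 1->0 ok
  pos 14: y in {0,1,2}, choose 1; 0->1 ok
  pos 15: y in {0,1,2}, choose 0; 1->0 ok
  pos 16: y in {0,1,2}, choose 2; 0->2 ok
  pos 17: x in {3}, choose 3; 2->3 ok
  pos 18: y in {0,1,2}, choose 1; 3->1 ok
  pos 19: y in {0,1,2}, choose 1; 1->1 ok
  pos 20: y in {0,1,2}, choose 2; 1->2 ok
  pos 21: y in {0,1,2}, choose 2; 2->2 ok
  pos 22: x in {3}, choose 3; 2->3 ok
  pos 23: y in {0,1,2}, choose 1; 3->1 ok
  pos 24: y in {0,1,2}, choose 1; 1->1 ok
  pos 25: y in {0,1,2}, choose 2; 1->2 ok

0,2,3,1,2,3,1,2,0,1,0,1,1,0,1,0,2,3,1,1,2,2,3,1,1,2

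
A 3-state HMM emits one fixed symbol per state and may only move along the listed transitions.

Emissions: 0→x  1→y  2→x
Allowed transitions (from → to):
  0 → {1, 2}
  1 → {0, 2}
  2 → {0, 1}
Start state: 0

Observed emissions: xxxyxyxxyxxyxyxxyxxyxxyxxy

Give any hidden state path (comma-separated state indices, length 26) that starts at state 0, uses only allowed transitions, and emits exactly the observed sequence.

0,2,0,1,2,1,0,2,1,0,2,1,2,1,2,0,1,2,0,1,2,0,1,2,0,1

  t0 'x' -> {0,2}, take 0 (start)
  t1 'x' -> {0,2}, take 2 (0->2 ok)
  t2 'x' -> {0,2}, take 0 (2->0 ok)
  t3 'y' -> {1}, take 1 (0->1 ok)
  t4 'x' -> {0,2}, take 2 (1->2 ok)
  t5 'y' -> {1}, take 1 (2->1 ok)
  t6 'x' -> {0,2}, take 0 (1->0 ok)
  t7 'x' -> {0,2}, take 2 (0->2 ok)
  t8 'y' -> {1}, take 1 (2->1 ok)
  t9 'x' -> {0,2}, take 0 (1->0 ok)
  t10 'x' -> {0,2}, take 2 (0->2 ok)
  t11 'y' -> {1}, take 1 (2->1 ok)
  t12 'x' -> {0,2}, take 2 (1->2 ok)
  t13 'y' -> {1}, take 1 (2->1 ok)
  t14 'x' -> {0,2}, take 2 (1->2 ok)
  t15 'x' -> {0,2}, take 0 (2->0 ok)
  t16 'y' -> {1}, take 1 (0->1 ok)
  t17 'x' -> {0,2}, take 2 (1->2 ok)
  t18 'x' -> {0,2}, take 0 (2->0 ok)
  t19 'y' -> {1}, take 1 (0->1 ok)
  t20 'x' -> {0,2}, take 2 (1->2 ok)
  t21 'x' -> {0,2}, take 0 (2->0 ok)
  t22 'y' -> {1}, take 1 (0->1 ok)
  t23 'x' -> {0,2}, take 2 (1->2 ok)
  t24 'x' -> {0,2}, take 0 (2->0 ok)
  t25 'y' -> {1}, take 1 (0->1 ok)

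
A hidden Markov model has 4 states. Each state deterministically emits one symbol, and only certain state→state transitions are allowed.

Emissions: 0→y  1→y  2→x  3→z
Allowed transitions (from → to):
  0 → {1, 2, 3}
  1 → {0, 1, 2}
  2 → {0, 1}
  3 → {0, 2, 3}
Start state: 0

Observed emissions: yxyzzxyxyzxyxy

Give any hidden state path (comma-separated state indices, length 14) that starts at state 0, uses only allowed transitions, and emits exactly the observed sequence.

0,2,0,3,3,2,0,2,0,3,2,1,2,0

  [0] y  {0,1}  => 0  start
  [1] x  {2}  => 2  0->2 ok
  [2] y  {0,1}  => 0  2->0 ok
  [3] z  {3}  => 3  0->3 ok
  [4] z  {3}  => 3  3->3 ok
  [5] x  {2}  => 2  3->2 ok
  [6] y  {0,1}  => 0  2->0 ok
  [7] x  {2}  => 2  0->2 ok
  [8] y  {0,1}  => 0  2->0 ok
  [9] z  {3}  => 3  0->3 ok
  [10] x  {2}  => 2  3->2 ok
  [11] y  {0,1}  => 1  2->1 ok
  [12] x  {2}  => 2  1->2 ok
  [13] y  {0,1}  => 0  2->0 ok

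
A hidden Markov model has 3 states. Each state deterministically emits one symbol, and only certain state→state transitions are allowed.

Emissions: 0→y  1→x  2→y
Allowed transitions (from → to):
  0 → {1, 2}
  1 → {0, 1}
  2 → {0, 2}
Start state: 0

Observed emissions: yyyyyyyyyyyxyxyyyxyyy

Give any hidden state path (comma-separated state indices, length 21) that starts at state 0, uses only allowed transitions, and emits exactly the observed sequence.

0,2,2,0,2,0,2,2,0,2,0,1,0,1,0,2,0,1,0,2,2

  pos 0: y in {0,2}, choose 0; start
  pos 1: y in {0,2}, choose 2; 0->2 ok
  pos 2: y in {0,2}, choose 2; 2->2 ok
  pos 3: y in {0,2}, choose 0; 2->0 ok
  pos 4: y in {0,2}, choose 2; 0->2 ok
  pos 5: y in {0,2}, choose 0; 2->0 ok
  pos 6: y in {0,2}, choose 2; 0->2 ok
  pos 7: y in {0,2}, choose 2; 2->2 ok
  pos 8: y in {0,2}, choose 0; 2->0 ok
  pos 9: y in {0,2}, choose 2; 0->2 ok
  pos 10: y in {0,2}, choose 0; 2->0 ok
  pos 11: x in {1}, choose 1; 0->1 ok
  pos 12: y in {0,2}, choose 0; 1->0 ok
  pos 13: x in {1}, choose 1; 0->1 ok
  pos 14: y in {0,2}, choose 0; 1->0 ok
  pos 15: y in {0,2}, choose 2; 0->2 ok
  pos 16: y in {0,2}, choose 0; 2->0 ok
  pos 17: x in {1}, choose 1; 0->1 ok
  pos 18: y in {0,2}, choose 0; 1->0 ok
  pos 19: y in {0,2}, choose 2; 0->2 ok
  pos 20: y in {0,2}, choose 2; 2->2 ok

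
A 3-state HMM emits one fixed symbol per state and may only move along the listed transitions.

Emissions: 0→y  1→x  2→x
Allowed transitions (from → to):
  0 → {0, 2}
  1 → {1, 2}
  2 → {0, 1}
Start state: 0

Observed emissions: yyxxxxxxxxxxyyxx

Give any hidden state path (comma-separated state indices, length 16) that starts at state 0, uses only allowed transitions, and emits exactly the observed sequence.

  pos 0: y in {0}, choose 0; start
  pos 1: y in {0}, choose 0; 0->0 ok
  pos 2: x in {1,2}, choose 2; 0->2 ok
  pos 3: x in {1,2}, choose 1; 2->1 ok
  pos 4: x in {1,2}, choose 1; 1->1 ok
  pos 5: x in {1,2}, choose 1; 1->1 ok
  pos 6: x in {1,2}, choose 1; 1->1 ok
  pos 7: x in {1,2}, choose 2; 1->2 ok
  pos 8: x in {1,2}, choose 1; 2->1 ok
  pos 9: x in {1,2}, choose 1; 1->1 ok
  pos 10: x in {1,2}, choose 1; 1->1 ok
  pos 11: x in {1,2}, choose 2; 1->2 ok
  pos 12: y in {0}, choose 0; 2->0 ok
  pos 13: y in {0}, choose 0; 0->0 ok
  pos 14: x in {1,2}, choose 2; 0->2 ok
  pos 15: x in {1,2}, choose 1; 2->1 ok

0,0,2,1,1,1,1,2,1,1,1,2,0,0,2,1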